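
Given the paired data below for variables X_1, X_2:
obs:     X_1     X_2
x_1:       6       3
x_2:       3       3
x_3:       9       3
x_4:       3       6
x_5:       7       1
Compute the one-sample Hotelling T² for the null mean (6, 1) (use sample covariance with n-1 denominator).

Step 1 — sample mean vector:
  mean(X_1) = (6 + 3 + 9 + 3 + 7) / 5 = 28/5 = 5.6
  mean(X_2) = (3 + 3 + 3 + 6 + 1) / 5 = 16/5 = 3.2
  x̄ = (5.6, 3.2),  deviation x̄ - mu_0 = (5.6, 3.2) - (6, 1) = (-0.4, 2.2).

Step 2 — sample covariance matrix, S[i,j] = (1/(n-1)) · Σ_k (x_{k,i} - mean_i) · (x_{k,j} - mean_j), divisor n-1 = 4:
  S[X_1,X_1] = ((0.4)·(0.4) + (-2.6)·(-2.6) + (3.4)·(3.4) + (-2.6)·(-2.6) + (1.4)·(1.4)) / 4 = 27.2/4 = 6.8
  S[X_1,X_2] = ((0.4)·(-0.2) + (-2.6)·(-0.2) + (3.4)·(-0.2) + (-2.6)·(2.8) + (1.4)·(-2.2)) / 4 = -10.6/4 = -2.65
  S[X_2,X_2] = ((-0.2)·(-0.2) + (-0.2)·(-0.2) + (-0.2)·(-0.2) + (2.8)·(2.8) + (-2.2)·(-2.2)) / 4 = 12.8/4 = 3.2
  S = [[6.8, -2.65],
 [-2.65, 3.2]].

Step 3 — invert S. det(S) = 6.8·3.2 - (-2.65)² = 14.7375.
  S^{-1} = (1/det) · [[d, -b], [-b, a]] = [[0.2171, 0.1798],
 [0.1798, 0.4614]].

Step 4 — quadratic form (x̄ - mu_0)^T · S^{-1} · (x̄ - mu_0):
  S^{-1} · (x̄ - mu_0) = (0.3087, 0.9432),
  (x̄ - mu_0)^T · [...] = (-0.4)·(0.3087) + (2.2)·(0.9432) = 1.9515.

Step 5 — scale by n: T² = 5 · 1.9515 = 9.7574.

T² ≈ 9.7574


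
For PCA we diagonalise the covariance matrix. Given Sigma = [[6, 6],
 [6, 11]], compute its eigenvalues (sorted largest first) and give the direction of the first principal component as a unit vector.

Step 1 — characteristic polynomial of 2×2 Sigma:
  det(Sigma - λI) = λ² - trace · λ + det = 0.
  trace = 6 + 11 = 17, det = 6·11 - (6)² = 30.
Step 2 — discriminant:
  Δ = trace² - 4·det = 289 - 120 = 169.
Step 3 — eigenvalues:
  λ = (trace ± √Δ)/2 = (17 ± 13)/2,
  λ_1 = 15,  λ_2 = 2.

Step 4 — unit eigenvector for λ_1: solve (Sigma - λ_1 I)v = 0. First row:
  (6 - 15)·v_x + (6)·v_y = 0, i.e. (-9)·v_x + (6)·v_y = 0,
  so v ∝ (b, λ_1 - a) = (6, 9) = u.
  ||u|| = √((6)² + (9)²) = √(117) ≈ 10.8167,
  v_1 = u/||u|| ≈ (0.5547, 0.8321) (||v_1|| = 1).

λ_1 = 15,  λ_2 = 2;  v_1 ≈ (0.5547, 0.8321)


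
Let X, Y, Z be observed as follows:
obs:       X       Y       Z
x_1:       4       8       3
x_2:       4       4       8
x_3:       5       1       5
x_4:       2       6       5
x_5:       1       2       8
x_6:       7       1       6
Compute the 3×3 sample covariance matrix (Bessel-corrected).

Step 1 — column means:
  mean(X) = (4 + 4 + 5 + 2 + 1 + 7) / 6 = 23/6 = 3.8333
  mean(Y) = (8 + 4 + 1 + 6 + 2 + 1) / 6 = 22/6 = 3.6667
  mean(Z) = (3 + 8 + 5 + 5 + 8 + 6) / 6 = 35/6 = 5.8333

Step 2 — sample covariance S[i,j] = (1/(n-1)) · Σ_k (x_{k,i} - mean_i) · (x_{k,j} - mean_j), with n-1 = 5.
  S[X,X] = ((0.1667)·(0.1667) + (0.1667)·(0.1667) + (1.1667)·(1.1667) + (-1.8333)·(-1.8333) + (-2.8333)·(-2.8333) + (3.1667)·(3.1667)) / 5 = 22.8333/5 = 4.5667
  S[X,Y] = ((0.1667)·(4.3333) + (0.1667)·(0.3333) + (1.1667)·(-2.6667) + (-1.8333)·(2.3333) + (-2.8333)·(-1.6667) + (3.1667)·(-2.6667)) / 5 = -10.3333/5 = -2.0667
  S[X,Z] = ((0.1667)·(-2.8333) + (0.1667)·(2.1667) + (1.1667)·(-0.8333) + (-1.8333)·(-0.8333) + (-2.8333)·(2.1667) + (3.1667)·(0.1667)) / 5 = -5.1667/5 = -1.0333
  S[Y,Y] = ((4.3333)·(4.3333) + (0.3333)·(0.3333) + (-2.6667)·(-2.6667) + (2.3333)·(2.3333) + (-1.6667)·(-1.6667) + (-2.6667)·(-2.6667)) / 5 = 41.3333/5 = 8.2667
  S[Y,Z] = ((4.3333)·(-2.8333) + (0.3333)·(2.1667) + (-2.6667)·(-0.8333) + (2.3333)·(-0.8333) + (-1.6667)·(2.1667) + (-2.6667)·(0.1667)) / 5 = -15.3333/5 = -3.0667
  S[Z,Z] = ((-2.8333)·(-2.8333) + (2.1667)·(2.1667) + (-0.8333)·(-0.8333) + (-0.8333)·(-0.8333) + (2.1667)·(2.1667) + (0.1667)·(0.1667)) / 5 = 18.8333/5 = 3.7667

S is symmetric (S[j,i] = S[i,j]). Assembling:

S = [[4.5667, -2.0667, -1.0333],
 [-2.0667, 8.2667, -3.0667],
 [-1.0333, -3.0667, 3.7667]]


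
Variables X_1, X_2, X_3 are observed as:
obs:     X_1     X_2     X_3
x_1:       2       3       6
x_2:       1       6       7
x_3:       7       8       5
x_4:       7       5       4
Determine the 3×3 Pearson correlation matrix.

Step 1 — column means:
  mean(X_1) = (2 + 1 + 7 + 7) / 4 = 17/4 = 4.25
  mean(X_2) = (3 + 6 + 8 + 5) / 4 = 22/4 = 5.5
  mean(X_3) = (6 + 7 + 5 + 4) / 4 = 22/4 = 5.5

Step 2 — sample variances and covariances s[i,j] = (1/(n-1)) · Σ_k (x_{k,i} - mean_i) · (x_{k,j} - mean_j), with n-1 = 3:
  s[X_1,X_1] = ((-2.25)·(-2.25) + (-3.25)·(-3.25) + (2.75)·(2.75) + (2.75)·(2.75)) / 3 = 30.75/3 = 10.25
  s[X_1,X_2] = ((-2.25)·(-2.5) + (-3.25)·(0.5) + (2.75)·(2.5) + (2.75)·(-0.5)) / 3 = 9.5/3 = 3.1667
  s[X_1,X_3] = ((-2.25)·(0.5) + (-3.25)·(1.5) + (2.75)·(-0.5) + (2.75)·(-1.5)) / 3 = -11.5/3 = -3.8333
  s[X_2,X_2] = ((-2.5)·(-2.5) + (0.5)·(0.5) + (2.5)·(2.5) + (-0.5)·(-0.5)) / 3 = 13/3 = 4.3333
  s[X_2,X_3] = ((-2.5)·(0.5) + (0.5)·(1.5) + (2.5)·(-0.5) + (-0.5)·(-1.5)) / 3 = -1/3 = -0.3333
  s[X_3,X_3] = ((0.5)·(0.5) + (1.5)·(1.5) + (-0.5)·(-0.5) + (-1.5)·(-1.5)) / 3 = 5/3 = 1.6667
  Sample standard deviations s_i = √(s[i,i]):
  s(X_1) = √(10.25) = 3.2016
  s(X_2) = √(4.3333) = 2.0817
  s(X_3) = √(1.6667) = 1.291

Step 3 — r_{ij} = s_{ij} / (s_i · s_j):
  r[X_1,X_1] = 1 (diagonal).
  r[X_1,X_2] = 3.1667 / (3.2016 · 2.0817) = 3.1667 / 6.6646 = 0.4751
  r[X_1,X_3] = -3.8333 / (3.2016 · 1.291) = -3.8333 / 4.1332 = -0.9274
  r[X_2,X_2] = 1 (diagonal).
  r[X_2,X_3] = -0.3333 / (2.0817 · 1.291) = -0.3333 / 2.6874 = -0.124
  r[X_3,X_3] = 1 (diagonal).

R is symmetric with unit diagonal. Assembling:

R = [[1, 0.4751, -0.9274],
 [0.4751, 1, -0.124],
 [-0.9274, -0.124, 1]]


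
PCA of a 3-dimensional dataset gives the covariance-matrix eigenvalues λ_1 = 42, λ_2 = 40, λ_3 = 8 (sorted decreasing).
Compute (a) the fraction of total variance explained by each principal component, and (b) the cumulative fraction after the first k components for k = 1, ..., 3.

Step 1 — total variance = trace(Sigma) = Σ λ_i = 42 + 40 + 8 = 90.

Step 2 — fraction explained by component i = λ_i / Σ λ:
  PC1: 42/90 = 0.4667
  PC2: 40/90 = 0.4444
  PC3: 8/90 = 0.0889

Step 3 — cumulative fraction after k components = (λ_1 + ... + λ_k) / Σ λ:
  k = 1: 42/90 = 0.4667
  k = 2: (42 + 40)/90 = 82/90 = 0.9111
  k = 3: (42 + 40 + 8)/90 = 90/90 = 1

Summary (fraction, with percent):

explained: PC1 0.4667 (46.67%), PC2 0.4444 (44.44%), PC3 0.0889 (8.89%);  cumulative: 0.4667, 0.9111, 1


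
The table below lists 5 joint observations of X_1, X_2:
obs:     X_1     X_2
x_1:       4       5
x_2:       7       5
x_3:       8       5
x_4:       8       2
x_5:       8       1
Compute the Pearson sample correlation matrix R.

Step 1 — column means:
  mean(X_1) = (4 + 7 + 8 + 8 + 8) / 5 = 35/5 = 7
  mean(X_2) = (5 + 5 + 5 + 2 + 1) / 5 = 18/5 = 3.6

Step 2 — sample variances and covariances s[i,j] = (1/(n-1)) · Σ_k (x_{k,i} - mean_i) · (x_{k,j} - mean_j), with n-1 = 4:
  s[X_1,X_1] = ((-3)·(-3) + (0)·(0) + (1)·(1) + (1)·(1) + (1)·(1)) / 4 = 12/4 = 3
  s[X_1,X_2] = ((-3)·(1.4) + (0)·(1.4) + (1)·(1.4) + (1)·(-1.6) + (1)·(-2.6)) / 4 = -7/4 = -1.75
  s[X_2,X_2] = ((1.4)·(1.4) + (1.4)·(1.4) + (1.4)·(1.4) + (-1.6)·(-1.6) + (-2.6)·(-2.6)) / 4 = 15.2/4 = 3.8
  Sample standard deviations s_i = √(s[i,i]):
  s(X_1) = √(3) = 1.7321
  s(X_2) = √(3.8) = 1.9494

Step 3 — r_{ij} = s_{ij} / (s_i · s_j):
  r[X_1,X_1] = 1 (diagonal).
  r[X_1,X_2] = -1.75 / (1.7321 · 1.9494) = -1.75 / 3.3764 = -0.5183
  r[X_2,X_2] = 1 (diagonal).

R is symmetric with unit diagonal. Assembling:

R = [[1, -0.5183],
 [-0.5183, 1]]


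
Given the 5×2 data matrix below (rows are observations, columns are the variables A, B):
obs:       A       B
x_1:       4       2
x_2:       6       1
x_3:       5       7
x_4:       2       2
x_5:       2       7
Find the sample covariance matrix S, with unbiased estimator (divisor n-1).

Step 1 — column means:
  mean(A) = (4 + 6 + 5 + 2 + 2) / 5 = 19/5 = 3.8
  mean(B) = (2 + 1 + 7 + 2 + 7) / 5 = 19/5 = 3.8

Step 2 — sample covariance S[i,j] = (1/(n-1)) · Σ_k (x_{k,i} - mean_i) · (x_{k,j} - mean_j), with n-1 = 4.
  S[A,A] = ((0.2)·(0.2) + (2.2)·(2.2) + (1.2)·(1.2) + (-1.8)·(-1.8) + (-1.8)·(-1.8)) / 4 = 12.8/4 = 3.2
  S[A,B] = ((0.2)·(-1.8) + (2.2)·(-2.8) + (1.2)·(3.2) + (-1.8)·(-1.8) + (-1.8)·(3.2)) / 4 = -5.2/4 = -1.3
  S[B,B] = ((-1.8)·(-1.8) + (-2.8)·(-2.8) + (3.2)·(3.2) + (-1.8)·(-1.8) + (3.2)·(3.2)) / 4 = 34.8/4 = 8.7

S is symmetric (S[j,i] = S[i,j]). Assembling:

S = [[3.2, -1.3],
 [-1.3, 8.7]]


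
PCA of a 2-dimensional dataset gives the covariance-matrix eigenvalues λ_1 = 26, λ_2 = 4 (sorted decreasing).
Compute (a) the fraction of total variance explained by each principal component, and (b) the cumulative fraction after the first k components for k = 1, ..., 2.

Step 1 — total variance = trace(Sigma) = Σ λ_i = 26 + 4 = 30.

Step 2 — fraction explained by component i = λ_i / Σ λ:
  PC1: 26/30 = 0.8667
  PC2: 4/30 = 0.1333

Step 3 — cumulative fraction after k components = (λ_1 + ... + λ_k) / Σ λ:
  k = 1: 26/30 = 0.8667
  k = 2: (26 + 4)/30 = 30/30 = 1

Summary (fraction, with percent):

explained: PC1 0.8667 (86.67%), PC2 0.1333 (13.33%);  cumulative: 0.8667, 1


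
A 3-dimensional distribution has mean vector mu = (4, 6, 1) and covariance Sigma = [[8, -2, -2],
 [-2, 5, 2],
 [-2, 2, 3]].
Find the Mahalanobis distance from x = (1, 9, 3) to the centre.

Step 1 — centre the observation: (x - mu) = (-3, 3, 2).

Step 2 — invert Sigma (cofactor / det for 3×3, or solve directly):
  Sigma^{-1} = [[0.1528, 0.0278, 0.0833],
 [0.0278, 0.2778, -0.1667],
 [0.0833, -0.1667, 0.5]].

Step 3 — form the quadratic (x - mu)^T · Sigma^{-1} · (x - mu):
  Sigma^{-1} · (x - mu) = (-0.2083, 0.4167, 0.25).
  (x - mu)^T · [Sigma^{-1} · (x - mu)] = (-3)·(-0.2083) + (3)·(0.4167) + (2)·(0.25) = 2.375.

Step 4 — take square root: d = √(2.375) ≈ 1.5411.

d(x, mu) = √(2.375) ≈ 1.5411


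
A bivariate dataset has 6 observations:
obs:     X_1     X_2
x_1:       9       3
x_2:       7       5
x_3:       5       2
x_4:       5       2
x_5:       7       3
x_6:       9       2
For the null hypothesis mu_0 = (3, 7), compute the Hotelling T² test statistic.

Step 1 — sample mean vector:
  mean(X_1) = (9 + 7 + 5 + 5 + 7 + 9) / 6 = 42/6 = 7
  mean(X_2) = (3 + 5 + 2 + 2 + 3 + 2) / 6 = 17/6 = 2.8333
  x̄ = (7, 2.8333),  deviation x̄ - mu_0 = (7, 2.8333) - (3, 7) = (4, -4.1667).

Step 2 — sample covariance matrix, S[i,j] = (1/(n-1)) · Σ_k (x_{k,i} - mean_i) · (x_{k,j} - mean_j), divisor n-1 = 5:
  S[X_1,X_1] = ((2)·(2) + (0)·(0) + (-2)·(-2) + (-2)·(-2) + (0)·(0) + (2)·(2)) / 5 = 16/5 = 3.2
  S[X_1,X_2] = ((2)·(0.1667) + (0)·(2.1667) + (-2)·(-0.8333) + (-2)·(-0.8333) + (0)·(0.1667) + (2)·(-0.8333)) / 5 = 2/5 = 0.4
  S[X_2,X_2] = ((0.1667)·(0.1667) + (2.1667)·(2.1667) + (-0.8333)·(-0.8333) + (-0.8333)·(-0.8333) + (0.1667)·(0.1667) + (-0.8333)·(-0.8333)) / 5 = 6.8333/5 = 1.3667
  S = [[3.2, 0.4],
 [0.4, 1.3667]].

Step 3 — invert S. det(S) = 3.2·1.3667 - (0.4)² = 4.2133.
  S^{-1} = (1/det) · [[d, -b], [-b, a]] = [[0.3244, -0.0949],
 [-0.0949, 0.7595]].

Step 4 — quadratic form (x̄ - mu_0)^T · S^{-1} · (x̄ - mu_0):
  S^{-1} · (x̄ - mu_0) = (1.693, -3.5443),
  (x̄ - mu_0)^T · [...] = (4)·(1.693) + (-4.1667)·(-3.5443) = 21.5401.

Step 5 — scale by n: T² = 6 · 21.5401 = 129.2405.

T² ≈ 129.2405


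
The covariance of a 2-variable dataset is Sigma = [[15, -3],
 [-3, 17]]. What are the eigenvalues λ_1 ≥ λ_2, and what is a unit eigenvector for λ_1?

Step 1 — characteristic polynomial of 2×2 Sigma:
  det(Sigma - λI) = λ² - trace · λ + det = 0.
  trace = 15 + 17 = 32, det = 15·17 - (-3)² = 246.
Step 2 — discriminant:
  Δ = trace² - 4·det = 1024 - 984 = 40.
Step 3 — eigenvalues:
  λ = (trace ± √Δ)/2 = (32 ± 6.3246)/2,
  λ_1 = 19.1623,  λ_2 = 12.8377.

Step 4 — unit eigenvector for λ_1: solve (Sigma - λ_1 I)v = 0. First row:
  (15 - 19.1623)·v_x + (-3)·v_y = 0, i.e. (-4.1623)·v_x + (-3)·v_y = 0,
  so v ∝ (b, λ_1 - a) = (-3, 4.1623); multiply by -1 so the first entry is positive: u = (3, -4.1623).
  ||u|| = √((3)² + (-4.1623)²) = √(26.3246) ≈ 5.1307,
  v_1 = u/||u|| ≈ (0.5847, -0.8112) (||v_1|| = 1).

λ_1 = 19.1623,  λ_2 = 12.8377;  v_1 ≈ (0.5847, -0.8112)


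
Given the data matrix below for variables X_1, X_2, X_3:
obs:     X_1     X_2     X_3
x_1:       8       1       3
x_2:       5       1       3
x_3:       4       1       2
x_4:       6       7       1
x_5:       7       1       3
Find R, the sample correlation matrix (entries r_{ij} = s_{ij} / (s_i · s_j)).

Step 1 — column means:
  mean(X_1) = (8 + 5 + 4 + 6 + 7) / 5 = 30/5 = 6
  mean(X_2) = (1 + 1 + 1 + 7 + 1) / 5 = 11/5 = 2.2
  mean(X_3) = (3 + 3 + 2 + 1 + 3) / 5 = 12/5 = 2.4

Step 2 — sample variances and covariances s[i,j] = (1/(n-1)) · Σ_k (x_{k,i} - mean_i) · (x_{k,j} - mean_j), with n-1 = 4:
  s[X_1,X_1] = ((2)·(2) + (-1)·(-1) + (-2)·(-2) + (0)·(0) + (1)·(1)) / 4 = 10/4 = 2.5
  s[X_1,X_2] = ((2)·(-1.2) + (-1)·(-1.2) + (-2)·(-1.2) + (0)·(4.8) + (1)·(-1.2)) / 4 = 0/4 = 0
  s[X_1,X_3] = ((2)·(0.6) + (-1)·(0.6) + (-2)·(-0.4) + (0)·(-1.4) + (1)·(0.6)) / 4 = 2/4 = 0.5
  s[X_2,X_2] = ((-1.2)·(-1.2) + (-1.2)·(-1.2) + (-1.2)·(-1.2) + (4.8)·(4.8) + (-1.2)·(-1.2)) / 4 = 28.8/4 = 7.2
  s[X_2,X_3] = ((-1.2)·(0.6) + (-1.2)·(0.6) + (-1.2)·(-0.4) + (4.8)·(-1.4) + (-1.2)·(0.6)) / 4 = -8.4/4 = -2.1
  s[X_3,X_3] = ((0.6)·(0.6) + (0.6)·(0.6) + (-0.4)·(-0.4) + (-1.4)·(-1.4) + (0.6)·(0.6)) / 4 = 3.2/4 = 0.8
  Sample standard deviations s_i = √(s[i,i]):
  s(X_1) = √(2.5) = 1.5811
  s(X_2) = √(7.2) = 2.6833
  s(X_3) = √(0.8) = 0.8944

Step 3 — r_{ij} = s_{ij} / (s_i · s_j):
  r[X_1,X_1] = 1 (diagonal).
  r[X_1,X_2] = 0 / (1.5811 · 2.6833) = 0 / 4.2426 = 0
  r[X_1,X_3] = 0.5 / (1.5811 · 0.8944) = 0.5 / 1.4142 = 0.3536
  r[X_2,X_2] = 1 (diagonal).
  r[X_2,X_3] = -2.1 / (2.6833 · 0.8944) = -2.1 / 2.4 = -0.875
  r[X_3,X_3] = 1 (diagonal).

R is symmetric with unit diagonal. Assembling:

R = [[1, 0, 0.3536],
 [0, 1, -0.875],
 [0.3536, -0.875, 1]]


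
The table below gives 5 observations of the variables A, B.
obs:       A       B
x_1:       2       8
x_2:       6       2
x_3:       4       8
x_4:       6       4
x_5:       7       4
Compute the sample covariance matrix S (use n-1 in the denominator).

Step 1 — column means:
  mean(A) = (2 + 6 + 4 + 6 + 7) / 5 = 25/5 = 5
  mean(B) = (8 + 2 + 8 + 4 + 4) / 5 = 26/5 = 5.2

Step 2 — sample covariance S[i,j] = (1/(n-1)) · Σ_k (x_{k,i} - mean_i) · (x_{k,j} - mean_j), with n-1 = 4.
  S[A,A] = ((-3)·(-3) + (1)·(1) + (-1)·(-1) + (1)·(1) + (2)·(2)) / 4 = 16/4 = 4
  S[A,B] = ((-3)·(2.8) + (1)·(-3.2) + (-1)·(2.8) + (1)·(-1.2) + (2)·(-1.2)) / 4 = -18/4 = -4.5
  S[B,B] = ((2.8)·(2.8) + (-3.2)·(-3.2) + (2.8)·(2.8) + (-1.2)·(-1.2) + (-1.2)·(-1.2)) / 4 = 28.8/4 = 7.2

S is symmetric (S[j,i] = S[i,j]). Assembling:

S = [[4, -4.5],
 [-4.5, 7.2]]


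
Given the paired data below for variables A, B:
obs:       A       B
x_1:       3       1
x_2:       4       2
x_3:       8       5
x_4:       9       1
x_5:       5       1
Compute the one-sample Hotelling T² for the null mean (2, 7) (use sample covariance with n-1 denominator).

Step 1 — sample mean vector:
  mean(A) = (3 + 4 + 8 + 9 + 5) / 5 = 29/5 = 5.8
  mean(B) = (1 + 2 + 5 + 1 + 1) / 5 = 10/5 = 2
  x̄ = (5.8, 2),  deviation x̄ - mu_0 = (5.8, 2) - (2, 7) = (3.8, -5).

Step 2 — sample covariance matrix, S[i,j] = (1/(n-1)) · Σ_k (x_{k,i} - mean_i) · (x_{k,j} - mean_j), divisor n-1 = 4:
  S[A,A] = ((-2.8)·(-2.8) + (-1.8)·(-1.8) + (2.2)·(2.2) + (3.2)·(3.2) + (-0.8)·(-0.8)) / 4 = 26.8/4 = 6.7
  S[A,B] = ((-2.8)·(-1) + (-1.8)·(0) + (2.2)·(3) + (3.2)·(-1) + (-0.8)·(-1)) / 4 = 7/4 = 1.75
  S[B,B] = ((-1)·(-1) + (0)·(0) + (3)·(3) + (-1)·(-1) + (-1)·(-1)) / 4 = 12/4 = 3
  S = [[6.7, 1.75],
 [1.75, 3]].

Step 3 — invert S. det(S) = 6.7·3 - (1.75)² = 17.0375.
  S^{-1} = (1/det) · [[d, -b], [-b, a]] = [[0.1761, -0.1027],
 [-0.1027, 0.3933]].

Step 4 — quadratic form (x̄ - mu_0)^T · S^{-1} · (x̄ - mu_0):
  S^{-1} · (x̄ - mu_0) = (1.1827, -2.3566),
  (x̄ - mu_0)^T · [...] = (3.8)·(1.1827) + (-5)·(-2.3566) = 16.277.

Step 5 — scale by n: T² = 5 · 16.277 = 81.3852.

T² ≈ 81.3852


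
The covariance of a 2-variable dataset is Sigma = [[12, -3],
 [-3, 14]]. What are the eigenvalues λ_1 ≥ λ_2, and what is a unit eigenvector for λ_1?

Step 1 — characteristic polynomial of 2×2 Sigma:
  det(Sigma - λI) = λ² - trace · λ + det = 0.
  trace = 12 + 14 = 26, det = 12·14 - (-3)² = 159.
Step 2 — discriminant:
  Δ = trace² - 4·det = 676 - 636 = 40.
Step 3 — eigenvalues:
  λ = (trace ± √Δ)/2 = (26 ± 6.3246)/2,
  λ_1 = 16.1623,  λ_2 = 9.8377.

Step 4 — unit eigenvector for λ_1: solve (Sigma - λ_1 I)v = 0. First row:
  (12 - 16.1623)·v_x + (-3)·v_y = 0, i.e. (-4.1623)·v_x + (-3)·v_y = 0,
  so v ∝ (b, λ_1 - a) = (-3, 4.1623); multiply by -1 so the first entry is positive: u = (3, -4.1623).
  ||u|| = √((3)² + (-4.1623)²) = √(26.3246) ≈ 5.1307,
  v_1 = u/||u|| ≈ (0.5847, -0.8112) (||v_1|| = 1).

λ_1 = 16.1623,  λ_2 = 9.8377;  v_1 ≈ (0.5847, -0.8112)


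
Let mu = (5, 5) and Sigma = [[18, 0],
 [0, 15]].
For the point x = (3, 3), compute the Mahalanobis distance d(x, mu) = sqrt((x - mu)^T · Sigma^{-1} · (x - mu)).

Step 1 — centre the observation: (x - mu) = (-2, -2).

Step 2 — invert Sigma. det(Sigma) = 18·15 - (0)² = 270.
  Sigma^{-1} = (1/det) · [[d, -b], [-b, a]] = [[0.0556, 0],
 [0, 0.0667]].

Step 3 — form the quadratic (x - mu)^T · Sigma^{-1} · (x - mu):
  Sigma^{-1} · (x - mu) = (-0.1111, -0.1333).
  (x - mu)^T · [Sigma^{-1} · (x - mu)] = (-2)·(-0.1111) + (-2)·(-0.1333) = 0.4889.

Step 4 — take square root: d = √(0.4889) ≈ 0.6992.

d(x, mu) = √(0.4889) ≈ 0.6992


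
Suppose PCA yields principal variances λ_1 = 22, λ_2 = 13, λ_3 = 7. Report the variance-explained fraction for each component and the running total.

Step 1 — total variance = trace(Sigma) = Σ λ_i = 22 + 13 + 7 = 42.

Step 2 — fraction explained by component i = λ_i / Σ λ:
  PC1: 22/42 = 0.5238
  PC2: 13/42 = 0.3095
  PC3: 7/42 = 0.1667

Step 3 — cumulative fraction after k components = (λ_1 + ... + λ_k) / Σ λ:
  k = 1: 22/42 = 0.5238
  k = 2: (22 + 13)/42 = 35/42 = 0.8333
  k = 3: (22 + 13 + 7)/42 = 42/42 = 1

Summary (fraction, with percent):

explained: PC1 0.5238 (52.38%), PC2 0.3095 (30.95%), PC3 0.1667 (16.67%);  cumulative: 0.5238, 0.8333, 1


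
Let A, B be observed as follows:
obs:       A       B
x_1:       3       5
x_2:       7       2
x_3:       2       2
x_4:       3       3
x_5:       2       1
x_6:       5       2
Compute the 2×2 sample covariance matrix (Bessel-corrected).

Step 1 — column means:
  mean(A) = (3 + 7 + 2 + 3 + 2 + 5) / 6 = 22/6 = 3.6667
  mean(B) = (5 + 2 + 2 + 3 + 1 + 2) / 6 = 15/6 = 2.5

Step 2 — sample covariance S[i,j] = (1/(n-1)) · Σ_k (x_{k,i} - mean_i) · (x_{k,j} - mean_j), with n-1 = 5.
  S[A,A] = ((-0.6667)·(-0.6667) + (3.3333)·(3.3333) + (-1.6667)·(-1.6667) + (-0.6667)·(-0.6667) + (-1.6667)·(-1.6667) + (1.3333)·(1.3333)) / 5 = 19.3333/5 = 3.8667
  S[A,B] = ((-0.6667)·(2.5) + (3.3333)·(-0.5) + (-1.6667)·(-0.5) + (-0.6667)·(0.5) + (-1.6667)·(-1.5) + (1.3333)·(-0.5)) / 5 = -1/5 = -0.2
  S[B,B] = ((2.5)·(2.5) + (-0.5)·(-0.5) + (-0.5)·(-0.5) + (0.5)·(0.5) + (-1.5)·(-1.5) + (-0.5)·(-0.5)) / 5 = 9.5/5 = 1.9

S is symmetric (S[j,i] = S[i,j]). Assembling:

S = [[3.8667, -0.2],
 [-0.2, 1.9]]


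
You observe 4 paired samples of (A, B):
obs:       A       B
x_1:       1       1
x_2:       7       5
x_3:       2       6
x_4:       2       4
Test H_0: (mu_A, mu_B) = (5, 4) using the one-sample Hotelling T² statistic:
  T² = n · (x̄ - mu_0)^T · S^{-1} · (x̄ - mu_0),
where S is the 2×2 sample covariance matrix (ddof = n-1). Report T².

Step 1 — sample mean vector:
  mean(A) = (1 + 7 + 2 + 2) / 4 = 12/4 = 3
  mean(B) = (1 + 5 + 6 + 4) / 4 = 16/4 = 4
  x̄ = (3, 4),  deviation x̄ - mu_0 = (3, 4) - (5, 4) = (-2, 0).

Step 2 — sample covariance matrix, S[i,j] = (1/(n-1)) · Σ_k (x_{k,i} - mean_i) · (x_{k,j} - mean_j), divisor n-1 = 3:
  S[A,A] = ((-2)·(-2) + (4)·(4) + (-1)·(-1) + (-1)·(-1)) / 3 = 22/3 = 7.3333
  S[A,B] = ((-2)·(-3) + (4)·(1) + (-1)·(2) + (-1)·(0)) / 3 = 8/3 = 2.6667
  S[B,B] = ((-3)·(-3) + (1)·(1) + (2)·(2) + (0)·(0)) / 3 = 14/3 = 4.6667
  S = [[7.3333, 2.6667],
 [2.6667, 4.6667]].

Step 3 — invert S. det(S) = 7.3333·4.6667 - (2.6667)² = 27.1111.
  S^{-1} = (1/det) · [[d, -b], [-b, a]] = [[0.1721, -0.0984],
 [-0.0984, 0.2705]].

Step 4 — quadratic form (x̄ - mu_0)^T · S^{-1} · (x̄ - mu_0):
  S^{-1} · (x̄ - mu_0) = (-0.3443, 0.1967),
  (x̄ - mu_0)^T · [...] = (-2)·(-0.3443) + (0)·(0.1967) = 0.6885.

Step 5 — scale by n: T² = 4 · 0.6885 = 2.7541.

T² ≈ 2.7541


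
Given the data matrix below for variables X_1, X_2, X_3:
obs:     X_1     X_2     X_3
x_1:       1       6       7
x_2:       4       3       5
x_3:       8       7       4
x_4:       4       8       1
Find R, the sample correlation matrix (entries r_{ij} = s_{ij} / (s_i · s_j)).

Step 1 — column means:
  mean(X_1) = (1 + 4 + 8 + 4) / 4 = 17/4 = 4.25
  mean(X_2) = (6 + 3 + 7 + 8) / 4 = 24/4 = 6
  mean(X_3) = (7 + 5 + 4 + 1) / 4 = 17/4 = 4.25

Step 2 — sample variances and covariances s[i,j] = (1/(n-1)) · Σ_k (x_{k,i} - mean_i) · (x_{k,j} - mean_j), with n-1 = 3:
  s[X_1,X_1] = ((-3.25)·(-3.25) + (-0.25)·(-0.25) + (3.75)·(3.75) + (-0.25)·(-0.25)) / 3 = 24.75/3 = 8.25
  s[X_1,X_2] = ((-3.25)·(0) + (-0.25)·(-3) + (3.75)·(1) + (-0.25)·(2)) / 3 = 4/3 = 1.3333
  s[X_1,X_3] = ((-3.25)·(2.75) + (-0.25)·(0.75) + (3.75)·(-0.25) + (-0.25)·(-3.25)) / 3 = -9.25/3 = -3.0833
  s[X_2,X_2] = ((0)·(0) + (-3)·(-3) + (1)·(1) + (2)·(2)) / 3 = 14/3 = 4.6667
  s[X_2,X_3] = ((0)·(2.75) + (-3)·(0.75) + (1)·(-0.25) + (2)·(-3.25)) / 3 = -9/3 = -3
  s[X_3,X_3] = ((2.75)·(2.75) + (0.75)·(0.75) + (-0.25)·(-0.25) + (-3.25)·(-3.25)) / 3 = 18.75/3 = 6.25
  Sample standard deviations s_i = √(s[i,i]):
  s(X_1) = √(8.25) = 2.8723
  s(X_2) = √(4.6667) = 2.1602
  s(X_3) = √(6.25) = 2.5

Step 3 — r_{ij} = s_{ij} / (s_i · s_j):
  r[X_1,X_1] = 1 (diagonal).
  r[X_1,X_2] = 1.3333 / (2.8723 · 2.1602) = 1.3333 / 6.2048 = 0.2149
  r[X_1,X_3] = -3.0833 / (2.8723 · 2.5) = -3.0833 / 7.1807 = -0.4294
  r[X_2,X_2] = 1 (diagonal).
  r[X_2,X_3] = -3 / (2.1602 · 2.5) = -3 / 5.4006 = -0.5555
  r[X_3,X_3] = 1 (diagonal).

R is symmetric with unit diagonal. Assembling:

R = [[1, 0.2149, -0.4294],
 [0.2149, 1, -0.5555],
 [-0.4294, -0.5555, 1]]


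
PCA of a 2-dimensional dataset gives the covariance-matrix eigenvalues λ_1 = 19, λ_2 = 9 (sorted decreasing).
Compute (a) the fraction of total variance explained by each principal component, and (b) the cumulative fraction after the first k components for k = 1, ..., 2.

Step 1 — total variance = trace(Sigma) = Σ λ_i = 19 + 9 = 28.

Step 2 — fraction explained by component i = λ_i / Σ λ:
  PC1: 19/28 = 0.6786
  PC2: 9/28 = 0.3214

Step 3 — cumulative fraction after k components = (λ_1 + ... + λ_k) / Σ λ:
  k = 1: 19/28 = 0.6786
  k = 2: (19 + 9)/28 = 28/28 = 1

Summary (fraction, with percent):

explained: PC1 0.6786 (67.86%), PC2 0.3214 (32.14%);  cumulative: 0.6786, 1


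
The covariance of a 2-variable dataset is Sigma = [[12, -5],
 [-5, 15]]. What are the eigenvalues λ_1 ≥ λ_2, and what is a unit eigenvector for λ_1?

Step 1 — characteristic polynomial of 2×2 Sigma:
  det(Sigma - λI) = λ² - trace · λ + det = 0.
  trace = 12 + 15 = 27, det = 12·15 - (-5)² = 155.
Step 2 — discriminant:
  Δ = trace² - 4·det = 729 - 620 = 109.
Step 3 — eigenvalues:
  λ = (trace ± √Δ)/2 = (27 ± 10.4403)/2,
  λ_1 = 18.7202,  λ_2 = 8.2798.

Step 4 — unit eigenvector for λ_1: solve (Sigma - λ_1 I)v = 0. First row:
  (12 - 18.7202)·v_x + (-5)·v_y = 0, i.e. (-6.7202)·v_x + (-5)·v_y = 0,
  so v ∝ (b, λ_1 - a) = (-5, 6.7202); multiply by -1 so the first entry is positive: u = (5, -6.7202).
  ||u|| = √((5)² + (-6.7202)²) = √(70.1605) ≈ 8.3762,
  v_1 = u/||u|| ≈ (0.5969, -0.8023) (||v_1|| = 1).

λ_1 = 18.7202,  λ_2 = 8.2798;  v_1 ≈ (0.5969, -0.8023)


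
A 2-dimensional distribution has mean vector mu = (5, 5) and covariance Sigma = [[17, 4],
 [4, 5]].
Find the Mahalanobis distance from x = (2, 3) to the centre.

Step 1 — centre the observation: (x - mu) = (-3, -2).

Step 2 — invert Sigma. det(Sigma) = 17·5 - (4)² = 69.
  Sigma^{-1} = (1/det) · [[d, -b], [-b, a]] = [[0.0725, -0.058],
 [-0.058, 0.2464]].

Step 3 — form the quadratic (x - mu)^T · Sigma^{-1} · (x - mu):
  Sigma^{-1} · (x - mu) = (-0.1014, -0.3188).
  (x - mu)^T · [Sigma^{-1} · (x - mu)] = (-3)·(-0.1014) + (-2)·(-0.3188) = 0.942.

Step 4 — take square root: d = √(0.942) ≈ 0.9706.

d(x, mu) = √(0.942) ≈ 0.9706


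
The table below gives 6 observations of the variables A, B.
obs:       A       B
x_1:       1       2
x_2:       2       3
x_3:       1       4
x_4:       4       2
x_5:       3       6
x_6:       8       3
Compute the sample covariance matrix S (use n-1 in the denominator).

Step 1 — column means:
  mean(A) = (1 + 2 + 1 + 4 + 3 + 8) / 6 = 19/6 = 3.1667
  mean(B) = (2 + 3 + 4 + 2 + 6 + 3) / 6 = 20/6 = 3.3333

Step 2 — sample covariance S[i,j] = (1/(n-1)) · Σ_k (x_{k,i} - mean_i) · (x_{k,j} - mean_j), with n-1 = 5.
  S[A,A] = ((-2.1667)·(-2.1667) + (-1.1667)·(-1.1667) + (-2.1667)·(-2.1667) + (0.8333)·(0.8333) + (-0.1667)·(-0.1667) + (4.8333)·(4.8333)) / 5 = 34.8333/5 = 6.9667
  S[A,B] = ((-2.1667)·(-1.3333) + (-1.1667)·(-0.3333) + (-2.1667)·(0.6667) + (0.8333)·(-1.3333) + (-0.1667)·(2.6667) + (4.8333)·(-0.3333)) / 5 = -1.3333/5 = -0.2667
  S[B,B] = ((-1.3333)·(-1.3333) + (-0.3333)·(-0.3333) + (0.6667)·(0.6667) + (-1.3333)·(-1.3333) + (2.6667)·(2.6667) + (-0.3333)·(-0.3333)) / 5 = 11.3333/5 = 2.2667

S is symmetric (S[j,i] = S[i,j]). Assembling:

S = [[6.9667, -0.2667],
 [-0.2667, 2.2667]]


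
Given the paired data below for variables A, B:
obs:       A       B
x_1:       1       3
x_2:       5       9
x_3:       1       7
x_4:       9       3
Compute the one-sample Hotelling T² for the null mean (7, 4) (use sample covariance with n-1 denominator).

Step 1 — sample mean vector:
  mean(A) = (1 + 5 + 1 + 9) / 4 = 16/4 = 4
  mean(B) = (3 + 9 + 7 + 3) / 4 = 22/4 = 5.5
  x̄ = (4, 5.5),  deviation x̄ - mu_0 = (4, 5.5) - (7, 4) = (-3, 1.5).

Step 2 — sample covariance matrix, S[i,j] = (1/(n-1)) · Σ_k (x_{k,i} - mean_i) · (x_{k,j} - mean_j), divisor n-1 = 3:
  S[A,A] = ((-3)·(-3) + (1)·(1) + (-3)·(-3) + (5)·(5)) / 3 = 44/3 = 14.6667
  S[A,B] = ((-3)·(-2.5) + (1)·(3.5) + (-3)·(1.5) + (5)·(-2.5)) / 3 = -6/3 = -2
  S[B,B] = ((-2.5)·(-2.5) + (3.5)·(3.5) + (1.5)·(1.5) + (-2.5)·(-2.5)) / 3 = 27/3 = 9
  S = [[14.6667, -2],
 [-2, 9]].

Step 3 — invert S. det(S) = 14.6667·9 - (-2)² = 128.
  S^{-1} = (1/det) · [[d, -b], [-b, a]] = [[0.0703, 0.0156],
 [0.0156, 0.1146]].

Step 4 — quadratic form (x̄ - mu_0)^T · S^{-1} · (x̄ - mu_0):
  S^{-1} · (x̄ - mu_0) = (-0.1875, 0.125),
  (x̄ - mu_0)^T · [...] = (-3)·(-0.1875) + (1.5)·(0.125) = 0.75.

Step 5 — scale by n: T² = 4 · 0.75 = 3.

T² ≈ 3


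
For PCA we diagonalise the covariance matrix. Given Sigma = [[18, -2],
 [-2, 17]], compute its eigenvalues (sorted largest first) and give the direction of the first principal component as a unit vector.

Step 1 — characteristic polynomial of 2×2 Sigma:
  det(Sigma - λI) = λ² - trace · λ + det = 0.
  trace = 18 + 17 = 35, det = 18·17 - (-2)² = 302.
Step 2 — discriminant:
  Δ = trace² - 4·det = 1225 - 1208 = 17.
Step 3 — eigenvalues:
  λ = (trace ± √Δ)/2 = (35 ± 4.1231)/2,
  λ_1 = 19.5616,  λ_2 = 15.4384.

Step 4 — unit eigenvector for λ_1: solve (Sigma - λ_1 I)v = 0. First row:
  (18 - 19.5616)·v_x + (-2)·v_y = 0, i.e. (-1.5616)·v_x + (-2)·v_y = 0,
  so v ∝ (b, λ_1 - a) = (-2, 1.5616); multiply by -1 so the first entry is positive: u = (2, -1.5616).
  ||u|| = √((2)² + (-1.5616)²) = √(6.4384) ≈ 2.5374,
  v_1 = u/||u|| ≈ (0.7882, -0.6154) (||v_1|| = 1).

λ_1 = 19.5616,  λ_2 = 15.4384;  v_1 ≈ (0.7882, -0.6154)


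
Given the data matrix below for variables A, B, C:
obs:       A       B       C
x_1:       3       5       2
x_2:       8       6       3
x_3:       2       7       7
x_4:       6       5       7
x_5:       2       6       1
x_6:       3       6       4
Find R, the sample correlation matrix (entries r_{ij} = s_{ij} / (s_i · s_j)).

Step 1 — column means:
  mean(A) = (3 + 8 + 2 + 6 + 2 + 3) / 6 = 24/6 = 4
  mean(B) = (5 + 6 + 7 + 5 + 6 + 6) / 6 = 35/6 = 5.8333
  mean(C) = (2 + 3 + 7 + 7 + 1 + 4) / 6 = 24/6 = 4

Step 2 — sample variances and covariances s[i,j] = (1/(n-1)) · Σ_k (x_{k,i} - mean_i) · (x_{k,j} - mean_j), with n-1 = 5:
  s[A,A] = ((-1)·(-1) + (4)·(4) + (-2)·(-2) + (2)·(2) + (-2)·(-2) + (-1)·(-1)) / 5 = 30/5 = 6
  s[A,B] = ((-1)·(-0.8333) + (4)·(0.1667) + (-2)·(1.1667) + (2)·(-0.8333) + (-2)·(0.1667) + (-1)·(0.1667)) / 5 = -3/5 = -0.6
  s[A,C] = ((-1)·(-2) + (4)·(-1) + (-2)·(3) + (2)·(3) + (-2)·(-3) + (-1)·(0)) / 5 = 4/5 = 0.8
  s[B,B] = ((-0.8333)·(-0.8333) + (0.1667)·(0.1667) + (1.1667)·(1.1667) + (-0.8333)·(-0.8333) + (0.1667)·(0.1667) + (0.1667)·(0.1667)) / 5 = 2.8333/5 = 0.5667
  s[B,C] = ((-0.8333)·(-2) + (0.1667)·(-1) + (1.1667)·(3) + (-0.8333)·(3) + (0.1667)·(-3) + (0.1667)·(0)) / 5 = 2/5 = 0.4
  s[C,C] = ((-2)·(-2) + (-1)·(-1) + (3)·(3) + (3)·(3) + (-3)·(-3) + (0)·(0)) / 5 = 32/5 = 6.4
  Sample standard deviations s_i = √(s[i,i]):
  s(A) = √(6) = 2.4495
  s(B) = √(0.5667) = 0.7528
  s(C) = √(6.4) = 2.5298

Step 3 — r_{ij} = s_{ij} / (s_i · s_j):
  r[A,A] = 1 (diagonal).
  r[A,B] = -0.6 / (2.4495 · 0.7528) = -0.6 / 1.8439 = -0.3254
  r[A,C] = 0.8 / (2.4495 · 2.5298) = 0.8 / 6.1968 = 0.1291
  r[B,B] = 1 (diagonal).
  r[B,C] = 0.4 / (0.7528 · 2.5298) = 0.4 / 1.9044 = 0.21
  r[C,C] = 1 (diagonal).

R is symmetric with unit diagonal. Assembling:

R = [[1, -0.3254, 0.1291],
 [-0.3254, 1, 0.21],
 [0.1291, 0.21, 1]]


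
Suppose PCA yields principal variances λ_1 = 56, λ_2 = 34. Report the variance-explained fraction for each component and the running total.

Step 1 — total variance = trace(Sigma) = Σ λ_i = 56 + 34 = 90.

Step 2 — fraction explained by component i = λ_i / Σ λ:
  PC1: 56/90 = 0.6222
  PC2: 34/90 = 0.3778

Step 3 — cumulative fraction after k components = (λ_1 + ... + λ_k) / Σ λ:
  k = 1: 56/90 = 0.6222
  k = 2: (56 + 34)/90 = 90/90 = 1

Summary (fraction, with percent):

explained: PC1 0.6222 (62.22%), PC2 0.3778 (37.78%);  cumulative: 0.6222, 1


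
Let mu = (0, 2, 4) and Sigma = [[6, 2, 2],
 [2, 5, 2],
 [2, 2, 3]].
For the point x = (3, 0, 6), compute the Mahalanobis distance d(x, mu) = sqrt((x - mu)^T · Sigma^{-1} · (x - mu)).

Step 1 — centre the observation: (x - mu) = (3, -2, 2).

Step 2 — invert Sigma (cofactor / det for 3×3, or solve directly):
  Sigma^{-1} = [[0.22, -0.04, -0.12],
 [-0.04, 0.28, -0.16],
 [-0.12, -0.16, 0.52]].

Step 3 — form the quadratic (x - mu)^T · Sigma^{-1} · (x - mu):
  Sigma^{-1} · (x - mu) = (0.5, -1, 1).
  (x - mu)^T · [Sigma^{-1} · (x - mu)] = (3)·(0.5) + (-2)·(-1) + (2)·(1) = 5.5.

Step 4 — take square root: d = √(5.5) ≈ 2.3452.

d(x, mu) = √(5.5) ≈ 2.3452


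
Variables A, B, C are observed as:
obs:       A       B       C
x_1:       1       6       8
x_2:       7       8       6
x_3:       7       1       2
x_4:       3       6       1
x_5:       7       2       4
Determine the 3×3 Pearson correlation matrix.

Step 1 — column means:
  mean(A) = (1 + 7 + 7 + 3 + 7) / 5 = 25/5 = 5
  mean(B) = (6 + 8 + 1 + 6 + 2) / 5 = 23/5 = 4.6
  mean(C) = (8 + 6 + 2 + 1 + 4) / 5 = 21/5 = 4.2

Step 2 — sample variances and covariances s[i,j] = (1/(n-1)) · Σ_k (x_{k,i} - mean_i) · (x_{k,j} - mean_j), with n-1 = 4:
  s[A,A] = ((-4)·(-4) + (2)·(2) + (2)·(2) + (-2)·(-2) + (2)·(2)) / 4 = 32/4 = 8
  s[A,B] = ((-4)·(1.4) + (2)·(3.4) + (2)·(-3.6) + (-2)·(1.4) + (2)·(-2.6)) / 4 = -14/4 = -3.5
  s[A,C] = ((-4)·(3.8) + (2)·(1.8) + (2)·(-2.2) + (-2)·(-3.2) + (2)·(-0.2)) / 4 = -10/4 = -2.5
  s[B,B] = ((1.4)·(1.4) + (3.4)·(3.4) + (-3.6)·(-3.6) + (1.4)·(1.4) + (-2.6)·(-2.6)) / 4 = 35.2/4 = 8.8
  s[B,C] = ((1.4)·(3.8) + (3.4)·(1.8) + (-3.6)·(-2.2) + (1.4)·(-3.2) + (-2.6)·(-0.2)) / 4 = 15.4/4 = 3.85
  s[C,C] = ((3.8)·(3.8) + (1.8)·(1.8) + (-2.2)·(-2.2) + (-3.2)·(-3.2) + (-0.2)·(-0.2)) / 4 = 32.8/4 = 8.2
  Sample standard deviations s_i = √(s[i,i]):
  s(A) = √(8) = 2.8284
  s(B) = √(8.8) = 2.9665
  s(C) = √(8.2) = 2.8636

Step 3 — r_{ij} = s_{ij} / (s_i · s_j):
  r[A,A] = 1 (diagonal).
  r[A,B] = -3.5 / (2.8284 · 2.9665) = -3.5 / 8.3905 = -0.4171
  r[A,C] = -2.5 / (2.8284 · 2.8636) = -2.5 / 8.0994 = -0.3087
  r[B,B] = 1 (diagonal).
  r[B,C] = 3.85 / (2.9665 · 2.8636) = 3.85 / 8.4947 = 0.4532
  r[C,C] = 1 (diagonal).

R is symmetric with unit diagonal. Assembling:

R = [[1, -0.4171, -0.3087],
 [-0.4171, 1, 0.4532],
 [-0.3087, 0.4532, 1]]


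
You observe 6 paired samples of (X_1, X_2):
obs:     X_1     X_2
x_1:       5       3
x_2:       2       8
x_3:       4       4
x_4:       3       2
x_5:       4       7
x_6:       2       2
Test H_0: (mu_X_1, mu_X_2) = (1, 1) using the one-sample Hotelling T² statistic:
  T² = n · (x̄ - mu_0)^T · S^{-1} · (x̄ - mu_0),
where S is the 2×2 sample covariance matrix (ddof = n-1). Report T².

Step 1 — sample mean vector:
  mean(X_1) = (5 + 2 + 4 + 3 + 4 + 2) / 6 = 20/6 = 3.3333
  mean(X_2) = (3 + 8 + 4 + 2 + 7 + 2) / 6 = 26/6 = 4.3333
  x̄ = (3.3333, 4.3333),  deviation x̄ - mu_0 = (3.3333, 4.3333) - (1, 1) = (2.3333, 3.3333).

Step 2 — sample covariance matrix, S[i,j] = (1/(n-1)) · Σ_k (x_{k,i} - mean_i) · (x_{k,j} - mean_j), divisor n-1 = 5:
  S[X_1,X_1] = ((1.6667)·(1.6667) + (-1.3333)·(-1.3333) + (0.6667)·(0.6667) + (-0.3333)·(-0.3333) + (0.6667)·(0.6667) + (-1.3333)·(-1.3333)) / 5 = 7.3333/5 = 1.4667
  S[X_1,X_2] = ((1.6667)·(-1.3333) + (-1.3333)·(3.6667) + (0.6667)·(-0.3333) + (-0.3333)·(-2.3333) + (0.6667)·(2.6667) + (-1.3333)·(-2.3333)) / 5 = -1.6667/5 = -0.3333
  S[X_2,X_2] = ((-1.3333)·(-1.3333) + (3.6667)·(3.6667) + (-0.3333)·(-0.3333) + (-2.3333)·(-2.3333) + (2.6667)·(2.6667) + (-2.3333)·(-2.3333)) / 5 = 33.3333/5 = 6.6667
  S = [[1.4667, -0.3333],
 [-0.3333, 6.6667]].

Step 3 — invert S. det(S) = 1.4667·6.6667 - (-0.3333)² = 9.6667.
  S^{-1} = (1/det) · [[d, -b], [-b, a]] = [[0.6897, 0.0345],
 [0.0345, 0.1517]].

Step 4 — quadratic form (x̄ - mu_0)^T · S^{-1} · (x̄ - mu_0):
  S^{-1} · (x̄ - mu_0) = (1.7241, 0.5862),
  (x̄ - mu_0)^T · [...] = (2.3333)·(1.7241) + (3.3333)·(0.5862) = 5.977.

Step 5 — scale by n: T² = 6 · 5.977 = 35.8621.

T² ≈ 35.8621


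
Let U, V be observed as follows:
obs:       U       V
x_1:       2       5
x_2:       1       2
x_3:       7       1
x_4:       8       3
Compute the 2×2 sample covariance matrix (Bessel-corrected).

Step 1 — column means:
  mean(U) = (2 + 1 + 7 + 8) / 4 = 18/4 = 4.5
  mean(V) = (5 + 2 + 1 + 3) / 4 = 11/4 = 2.75

Step 2 — sample covariance S[i,j] = (1/(n-1)) · Σ_k (x_{k,i} - mean_i) · (x_{k,j} - mean_j), with n-1 = 3.
  S[U,U] = ((-2.5)·(-2.5) + (-3.5)·(-3.5) + (2.5)·(2.5) + (3.5)·(3.5)) / 3 = 37/3 = 12.3333
  S[U,V] = ((-2.5)·(2.25) + (-3.5)·(-0.75) + (2.5)·(-1.75) + (3.5)·(0.25)) / 3 = -6.5/3 = -2.1667
  S[V,V] = ((2.25)·(2.25) + (-0.75)·(-0.75) + (-1.75)·(-1.75) + (0.25)·(0.25)) / 3 = 8.75/3 = 2.9167

S is symmetric (S[j,i] = S[i,j]). Assembling:

S = [[12.3333, -2.1667],
 [-2.1667, 2.9167]]


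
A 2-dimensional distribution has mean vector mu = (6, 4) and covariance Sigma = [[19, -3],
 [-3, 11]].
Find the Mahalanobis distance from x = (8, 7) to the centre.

Step 1 — centre the observation: (x - mu) = (2, 3).

Step 2 — invert Sigma. det(Sigma) = 19·11 - (-3)² = 200.
  Sigma^{-1} = (1/det) · [[d, -b], [-b, a]] = [[0.055, 0.015],
 [0.015, 0.095]].

Step 3 — form the quadratic (x - mu)^T · Sigma^{-1} · (x - mu):
  Sigma^{-1} · (x - mu) = (0.155, 0.315).
  (x - mu)^T · [Sigma^{-1} · (x - mu)] = (2)·(0.155) + (3)·(0.315) = 1.255.

Step 4 — take square root: d = √(1.255) ≈ 1.1203.

d(x, mu) = √(1.255) ≈ 1.1203


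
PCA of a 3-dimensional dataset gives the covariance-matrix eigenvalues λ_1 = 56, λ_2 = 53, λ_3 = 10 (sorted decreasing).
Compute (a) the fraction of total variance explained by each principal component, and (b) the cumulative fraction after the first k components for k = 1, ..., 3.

Step 1 — total variance = trace(Sigma) = Σ λ_i = 56 + 53 + 10 = 119.

Step 2 — fraction explained by component i = λ_i / Σ λ:
  PC1: 56/119 = 0.4706
  PC2: 53/119 = 0.4454
  PC3: 10/119 = 0.084

Step 3 — cumulative fraction after k components = (λ_1 + ... + λ_k) / Σ λ:
  k = 1: 56/119 = 0.4706
  k = 2: (56 + 53)/119 = 109/119 = 0.916
  k = 3: (56 + 53 + 10)/119 = 119/119 = 1

Summary (fraction, with percent):

explained: PC1 0.4706 (47.06%), PC2 0.4454 (44.54%), PC3 0.084 (8.4%);  cumulative: 0.4706, 0.916, 1


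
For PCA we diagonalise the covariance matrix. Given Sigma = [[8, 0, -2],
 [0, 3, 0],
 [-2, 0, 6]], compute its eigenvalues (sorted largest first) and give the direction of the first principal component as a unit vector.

Step 1 — characteristic polynomial p(λ) = det(λI - Sigma) = λ³ - tr·λ² + c_1·λ - det, where tr = trace, c_1 = sum of the principal 2×2 minors, det = det(Sigma):
  tr = 8 + 3 + 6 = 17,
  c_1 = (8·3 - (0)²) + (8·6 - (-2)²) + (3·6 - (0)²) = 24 + 44 + 18 = 86,
  det = 8·(3·6 - (0)²) - (0)·((0)·6 - (0)·(-2)) + (-2)·((0)·(0) - 3·(-2)) = 8·(18) - (0)·(0) + (-2)·(6) = 132.
  So p(λ) = λ³ - 17λ² + 86λ - 132.
Step 2 — look for an integer root (rational root theorem: any rational root is an integer divisor of 132). Testing λ = 3:
  p(3) = 27 - 153 + 258 - 132 = 0  ✓
  Dividing out (λ - 3): p(λ) = (λ - 3)(λ² - 14λ + 44).
Step 3 — remaining eigenvalues from the quadratic λ² - 14λ + 44 = 0:
  Δ = 14² - 4·44 = 196 - 176 = 20,  λ = (14 ± √20)/2 = (14 ± 4.4721)/2 ≈ 9.2361 or 4.7639.
  Sorted: λ_1 = 9.2361,  λ_2 = 4.7639,  λ_3 = 3  (check: sum = 17 = tr ✓).

Step 4 — unit eigenvector for λ_1 ≈ 9.2361: v spans the null space of (Sigma - λ_1 I), whose rows are
  r_1 = (-1.2361, 0, -2),  r_2 = (0, -6.2361, 0),  r_3 = (-2, 0, -3.2361).
  v is orthogonal to every row, so take v ∝ r_1 × r_2 = ((0)·(0) - (-2)·(-6.2361), (-2)·(0) - (-1.2361)·(0), (-1.2361)·(-6.2361) - (0)·(0)) ≈ (-12.4721, 0, 7.7082).
  Rescale (multiply by -1 so the first nonzero entry is positive): u = (12.4721, 0, -7.7082).
  ||u|| = √((12.4721)² + (0)² + (-7.7082)²) = √(214.9706) ≈ 14.6619,  v_1 = u/||u|| ≈ (0.8507, 0, -0.5257) (||v_1|| = 1).

λ_1 = 9.2361,  λ_2 = 4.7639,  λ_3 = 3;  v_1 ≈ (0.8507, 0, -0.5257)


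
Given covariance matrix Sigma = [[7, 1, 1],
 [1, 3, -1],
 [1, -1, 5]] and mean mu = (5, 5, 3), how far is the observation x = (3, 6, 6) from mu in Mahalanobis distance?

Step 1 — centre the observation: (x - mu) = (-2, 1, 3).

Step 2 — invert Sigma (cofactor / det for 3×3, or solve directly):
  Sigma^{-1} = [[0.1591, -0.0682, -0.0455],
 [-0.0682, 0.3864, 0.0909],
 [-0.0455, 0.0909, 0.2273]].

Step 3 — form the quadratic (x - mu)^T · Sigma^{-1} · (x - mu):
  Sigma^{-1} · (x - mu) = (-0.5227, 0.7955, 0.8636).
  (x - mu)^T · [Sigma^{-1} · (x - mu)] = (-2)·(-0.5227) + (1)·(0.7955) + (3)·(0.8636) = 4.4318.

Step 4 — take square root: d = √(4.4318) ≈ 2.1052.

d(x, mu) = √(4.4318) ≈ 2.1052


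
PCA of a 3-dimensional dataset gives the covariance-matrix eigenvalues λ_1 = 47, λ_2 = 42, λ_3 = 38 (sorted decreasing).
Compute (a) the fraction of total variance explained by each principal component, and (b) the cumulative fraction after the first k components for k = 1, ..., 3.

Step 1 — total variance = trace(Sigma) = Σ λ_i = 47 + 42 + 38 = 127.

Step 2 — fraction explained by component i = λ_i / Σ λ:
  PC1: 47/127 = 0.3701
  PC2: 42/127 = 0.3307
  PC3: 38/127 = 0.2992

Step 3 — cumulative fraction after k components = (λ_1 + ... + λ_k) / Σ λ:
  k = 1: 47/127 = 0.3701
  k = 2: (47 + 42)/127 = 89/127 = 0.7008
  k = 3: (47 + 42 + 38)/127 = 127/127 = 1

Summary (fraction, with percent):

explained: PC1 0.3701 (37.01%), PC2 0.3307 (33.07%), PC3 0.2992 (29.92%);  cumulative: 0.3701, 0.7008, 1
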